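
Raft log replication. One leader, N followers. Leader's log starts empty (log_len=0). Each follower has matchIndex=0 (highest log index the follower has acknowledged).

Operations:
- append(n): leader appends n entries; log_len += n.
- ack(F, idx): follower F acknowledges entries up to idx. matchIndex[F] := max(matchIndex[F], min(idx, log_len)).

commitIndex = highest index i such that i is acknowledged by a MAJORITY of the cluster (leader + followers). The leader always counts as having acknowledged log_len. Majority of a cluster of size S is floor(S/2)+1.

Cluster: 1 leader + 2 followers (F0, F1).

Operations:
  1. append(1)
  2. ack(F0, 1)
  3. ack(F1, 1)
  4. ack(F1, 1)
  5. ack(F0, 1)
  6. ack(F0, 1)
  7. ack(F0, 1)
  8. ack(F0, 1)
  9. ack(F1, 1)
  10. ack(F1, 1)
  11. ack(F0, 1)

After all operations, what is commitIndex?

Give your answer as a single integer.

Answer: 1

Derivation:
Op 1: append 1 -> log_len=1
Op 2: F0 acks idx 1 -> match: F0=1 F1=0; commitIndex=1
Op 3: F1 acks idx 1 -> match: F0=1 F1=1; commitIndex=1
Op 4: F1 acks idx 1 -> match: F0=1 F1=1; commitIndex=1
Op 5: F0 acks idx 1 -> match: F0=1 F1=1; commitIndex=1
Op 6: F0 acks idx 1 -> match: F0=1 F1=1; commitIndex=1
Op 7: F0 acks idx 1 -> match: F0=1 F1=1; commitIndex=1
Op 8: F0 acks idx 1 -> match: F0=1 F1=1; commitIndex=1
Op 9: F1 acks idx 1 -> match: F0=1 F1=1; commitIndex=1
Op 10: F1 acks idx 1 -> match: F0=1 F1=1; commitIndex=1
Op 11: F0 acks idx 1 -> match: F0=1 F1=1; commitIndex=1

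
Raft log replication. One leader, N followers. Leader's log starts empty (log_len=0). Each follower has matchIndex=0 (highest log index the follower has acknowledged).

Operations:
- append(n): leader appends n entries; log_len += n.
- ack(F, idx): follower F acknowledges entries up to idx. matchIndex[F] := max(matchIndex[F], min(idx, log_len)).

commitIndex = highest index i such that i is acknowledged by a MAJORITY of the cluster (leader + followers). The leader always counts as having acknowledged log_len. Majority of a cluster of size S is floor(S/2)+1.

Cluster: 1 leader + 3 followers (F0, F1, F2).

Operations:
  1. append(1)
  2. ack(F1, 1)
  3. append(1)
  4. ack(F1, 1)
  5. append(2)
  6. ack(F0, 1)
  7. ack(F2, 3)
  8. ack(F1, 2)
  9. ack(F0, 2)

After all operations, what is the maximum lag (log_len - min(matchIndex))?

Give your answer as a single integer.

Op 1: append 1 -> log_len=1
Op 2: F1 acks idx 1 -> match: F0=0 F1=1 F2=0; commitIndex=0
Op 3: append 1 -> log_len=2
Op 4: F1 acks idx 1 -> match: F0=0 F1=1 F2=0; commitIndex=0
Op 5: append 2 -> log_len=4
Op 6: F0 acks idx 1 -> match: F0=1 F1=1 F2=0; commitIndex=1
Op 7: F2 acks idx 3 -> match: F0=1 F1=1 F2=3; commitIndex=1
Op 8: F1 acks idx 2 -> match: F0=1 F1=2 F2=3; commitIndex=2
Op 9: F0 acks idx 2 -> match: F0=2 F1=2 F2=3; commitIndex=2

Answer: 2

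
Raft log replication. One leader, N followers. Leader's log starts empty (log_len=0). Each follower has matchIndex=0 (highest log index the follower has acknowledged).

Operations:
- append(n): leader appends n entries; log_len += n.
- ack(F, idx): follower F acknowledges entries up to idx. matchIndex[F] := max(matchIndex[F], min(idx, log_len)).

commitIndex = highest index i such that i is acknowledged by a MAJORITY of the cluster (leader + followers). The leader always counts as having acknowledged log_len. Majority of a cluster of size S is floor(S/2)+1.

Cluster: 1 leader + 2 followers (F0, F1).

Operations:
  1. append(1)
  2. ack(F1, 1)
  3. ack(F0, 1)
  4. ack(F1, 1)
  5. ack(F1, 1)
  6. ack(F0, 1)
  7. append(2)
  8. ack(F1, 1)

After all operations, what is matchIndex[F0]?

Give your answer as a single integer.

Answer: 1

Derivation:
Op 1: append 1 -> log_len=1
Op 2: F1 acks idx 1 -> match: F0=0 F1=1; commitIndex=1
Op 3: F0 acks idx 1 -> match: F0=1 F1=1; commitIndex=1
Op 4: F1 acks idx 1 -> match: F0=1 F1=1; commitIndex=1
Op 5: F1 acks idx 1 -> match: F0=1 F1=1; commitIndex=1
Op 6: F0 acks idx 1 -> match: F0=1 F1=1; commitIndex=1
Op 7: append 2 -> log_len=3
Op 8: F1 acks idx 1 -> match: F0=1 F1=1; commitIndex=1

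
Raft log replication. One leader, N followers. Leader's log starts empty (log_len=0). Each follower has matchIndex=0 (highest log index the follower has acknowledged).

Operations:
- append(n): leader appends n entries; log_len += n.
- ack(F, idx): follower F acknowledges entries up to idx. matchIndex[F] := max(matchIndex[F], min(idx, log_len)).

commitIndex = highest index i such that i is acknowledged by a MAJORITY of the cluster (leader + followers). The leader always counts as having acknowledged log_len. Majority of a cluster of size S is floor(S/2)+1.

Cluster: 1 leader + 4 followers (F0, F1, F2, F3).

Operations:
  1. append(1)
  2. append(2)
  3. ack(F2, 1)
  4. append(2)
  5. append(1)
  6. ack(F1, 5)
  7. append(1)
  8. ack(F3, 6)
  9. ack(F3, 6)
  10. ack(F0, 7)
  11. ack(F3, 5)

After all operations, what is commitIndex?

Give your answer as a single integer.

Answer: 6

Derivation:
Op 1: append 1 -> log_len=1
Op 2: append 2 -> log_len=3
Op 3: F2 acks idx 1 -> match: F0=0 F1=0 F2=1 F3=0; commitIndex=0
Op 4: append 2 -> log_len=5
Op 5: append 1 -> log_len=6
Op 6: F1 acks idx 5 -> match: F0=0 F1=5 F2=1 F3=0; commitIndex=1
Op 7: append 1 -> log_len=7
Op 8: F3 acks idx 6 -> match: F0=0 F1=5 F2=1 F3=6; commitIndex=5
Op 9: F3 acks idx 6 -> match: F0=0 F1=5 F2=1 F3=6; commitIndex=5
Op 10: F0 acks idx 7 -> match: F0=7 F1=5 F2=1 F3=6; commitIndex=6
Op 11: F3 acks idx 5 -> match: F0=7 F1=5 F2=1 F3=6; commitIndex=6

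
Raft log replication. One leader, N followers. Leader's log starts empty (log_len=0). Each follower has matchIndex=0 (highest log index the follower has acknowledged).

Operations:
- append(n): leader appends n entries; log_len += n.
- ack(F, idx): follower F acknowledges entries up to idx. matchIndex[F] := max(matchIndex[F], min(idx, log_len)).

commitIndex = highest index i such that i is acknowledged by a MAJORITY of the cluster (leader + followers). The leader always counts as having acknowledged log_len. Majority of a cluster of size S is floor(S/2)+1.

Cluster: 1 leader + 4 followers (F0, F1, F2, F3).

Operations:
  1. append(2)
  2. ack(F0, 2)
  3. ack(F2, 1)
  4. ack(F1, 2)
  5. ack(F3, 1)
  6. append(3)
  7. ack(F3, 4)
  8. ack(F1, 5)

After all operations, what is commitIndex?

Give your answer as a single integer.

Answer: 4

Derivation:
Op 1: append 2 -> log_len=2
Op 2: F0 acks idx 2 -> match: F0=2 F1=0 F2=0 F3=0; commitIndex=0
Op 3: F2 acks idx 1 -> match: F0=2 F1=0 F2=1 F3=0; commitIndex=1
Op 4: F1 acks idx 2 -> match: F0=2 F1=2 F2=1 F3=0; commitIndex=2
Op 5: F3 acks idx 1 -> match: F0=2 F1=2 F2=1 F3=1; commitIndex=2
Op 6: append 3 -> log_len=5
Op 7: F3 acks idx 4 -> match: F0=2 F1=2 F2=1 F3=4; commitIndex=2
Op 8: F1 acks idx 5 -> match: F0=2 F1=5 F2=1 F3=4; commitIndex=4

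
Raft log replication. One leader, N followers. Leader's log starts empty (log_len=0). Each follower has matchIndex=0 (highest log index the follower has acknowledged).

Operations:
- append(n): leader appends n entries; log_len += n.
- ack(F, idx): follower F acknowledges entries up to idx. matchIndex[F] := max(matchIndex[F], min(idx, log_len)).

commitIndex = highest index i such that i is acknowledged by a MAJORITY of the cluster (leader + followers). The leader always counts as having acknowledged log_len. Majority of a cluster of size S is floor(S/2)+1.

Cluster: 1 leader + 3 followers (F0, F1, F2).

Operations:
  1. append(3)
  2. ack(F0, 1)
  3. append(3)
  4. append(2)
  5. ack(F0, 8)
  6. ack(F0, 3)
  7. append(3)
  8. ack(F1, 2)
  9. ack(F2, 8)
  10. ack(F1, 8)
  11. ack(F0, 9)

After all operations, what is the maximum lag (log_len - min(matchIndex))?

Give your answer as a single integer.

Answer: 3

Derivation:
Op 1: append 3 -> log_len=3
Op 2: F0 acks idx 1 -> match: F0=1 F1=0 F2=0; commitIndex=0
Op 3: append 3 -> log_len=6
Op 4: append 2 -> log_len=8
Op 5: F0 acks idx 8 -> match: F0=8 F1=0 F2=0; commitIndex=0
Op 6: F0 acks idx 3 -> match: F0=8 F1=0 F2=0; commitIndex=0
Op 7: append 3 -> log_len=11
Op 8: F1 acks idx 2 -> match: F0=8 F1=2 F2=0; commitIndex=2
Op 9: F2 acks idx 8 -> match: F0=8 F1=2 F2=8; commitIndex=8
Op 10: F1 acks idx 8 -> match: F0=8 F1=8 F2=8; commitIndex=8
Op 11: F0 acks idx 9 -> match: F0=9 F1=8 F2=8; commitIndex=8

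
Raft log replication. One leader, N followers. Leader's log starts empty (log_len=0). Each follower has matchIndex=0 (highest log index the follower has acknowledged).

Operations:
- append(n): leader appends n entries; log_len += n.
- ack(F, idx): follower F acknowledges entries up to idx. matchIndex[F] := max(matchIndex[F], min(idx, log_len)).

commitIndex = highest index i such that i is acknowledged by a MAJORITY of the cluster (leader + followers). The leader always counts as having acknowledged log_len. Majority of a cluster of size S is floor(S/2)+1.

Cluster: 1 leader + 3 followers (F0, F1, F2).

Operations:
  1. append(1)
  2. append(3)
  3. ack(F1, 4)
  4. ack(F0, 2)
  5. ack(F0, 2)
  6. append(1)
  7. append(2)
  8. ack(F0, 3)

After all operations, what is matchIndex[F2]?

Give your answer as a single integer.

Op 1: append 1 -> log_len=1
Op 2: append 3 -> log_len=4
Op 3: F1 acks idx 4 -> match: F0=0 F1=4 F2=0; commitIndex=0
Op 4: F0 acks idx 2 -> match: F0=2 F1=4 F2=0; commitIndex=2
Op 5: F0 acks idx 2 -> match: F0=2 F1=4 F2=0; commitIndex=2
Op 6: append 1 -> log_len=5
Op 7: append 2 -> log_len=7
Op 8: F0 acks idx 3 -> match: F0=3 F1=4 F2=0; commitIndex=3

Answer: 0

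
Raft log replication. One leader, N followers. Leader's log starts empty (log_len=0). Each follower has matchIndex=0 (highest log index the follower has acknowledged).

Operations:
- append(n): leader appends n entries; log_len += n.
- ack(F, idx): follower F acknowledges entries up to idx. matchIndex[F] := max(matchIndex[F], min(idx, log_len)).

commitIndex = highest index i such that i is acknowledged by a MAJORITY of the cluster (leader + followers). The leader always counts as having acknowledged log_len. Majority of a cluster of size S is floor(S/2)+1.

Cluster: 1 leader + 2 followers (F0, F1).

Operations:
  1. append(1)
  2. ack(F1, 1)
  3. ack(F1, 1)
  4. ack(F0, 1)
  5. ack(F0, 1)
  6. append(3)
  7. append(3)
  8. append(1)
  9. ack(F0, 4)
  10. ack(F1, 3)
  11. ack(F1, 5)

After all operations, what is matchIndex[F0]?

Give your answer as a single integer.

Answer: 4

Derivation:
Op 1: append 1 -> log_len=1
Op 2: F1 acks idx 1 -> match: F0=0 F1=1; commitIndex=1
Op 3: F1 acks idx 1 -> match: F0=0 F1=1; commitIndex=1
Op 4: F0 acks idx 1 -> match: F0=1 F1=1; commitIndex=1
Op 5: F0 acks idx 1 -> match: F0=1 F1=1; commitIndex=1
Op 6: append 3 -> log_len=4
Op 7: append 3 -> log_len=7
Op 8: append 1 -> log_len=8
Op 9: F0 acks idx 4 -> match: F0=4 F1=1; commitIndex=4
Op 10: F1 acks idx 3 -> match: F0=4 F1=3; commitIndex=4
Op 11: F1 acks idx 5 -> match: F0=4 F1=5; commitIndex=5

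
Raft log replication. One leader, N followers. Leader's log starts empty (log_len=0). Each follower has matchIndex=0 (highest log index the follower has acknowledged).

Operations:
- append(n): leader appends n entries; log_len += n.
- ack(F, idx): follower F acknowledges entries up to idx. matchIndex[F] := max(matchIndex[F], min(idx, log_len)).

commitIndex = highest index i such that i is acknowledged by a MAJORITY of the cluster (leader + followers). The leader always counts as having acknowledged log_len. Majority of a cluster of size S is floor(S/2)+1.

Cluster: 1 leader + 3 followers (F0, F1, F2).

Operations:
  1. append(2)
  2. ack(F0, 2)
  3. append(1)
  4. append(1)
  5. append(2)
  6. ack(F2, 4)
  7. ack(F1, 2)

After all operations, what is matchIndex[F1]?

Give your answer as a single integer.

Op 1: append 2 -> log_len=2
Op 2: F0 acks idx 2 -> match: F0=2 F1=0 F2=0; commitIndex=0
Op 3: append 1 -> log_len=3
Op 4: append 1 -> log_len=4
Op 5: append 2 -> log_len=6
Op 6: F2 acks idx 4 -> match: F0=2 F1=0 F2=4; commitIndex=2
Op 7: F1 acks idx 2 -> match: F0=2 F1=2 F2=4; commitIndex=2

Answer: 2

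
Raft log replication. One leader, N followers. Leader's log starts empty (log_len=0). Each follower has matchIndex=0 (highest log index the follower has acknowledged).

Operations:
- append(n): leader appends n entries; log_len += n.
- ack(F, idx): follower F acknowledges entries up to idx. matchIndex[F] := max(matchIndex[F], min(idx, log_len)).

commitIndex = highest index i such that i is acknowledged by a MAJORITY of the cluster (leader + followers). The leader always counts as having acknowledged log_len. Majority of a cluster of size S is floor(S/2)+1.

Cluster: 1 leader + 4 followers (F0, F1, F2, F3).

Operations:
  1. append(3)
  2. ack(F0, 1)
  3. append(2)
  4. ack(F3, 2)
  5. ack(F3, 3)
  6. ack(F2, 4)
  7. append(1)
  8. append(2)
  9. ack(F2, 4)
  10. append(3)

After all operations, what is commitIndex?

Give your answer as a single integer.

Answer: 3

Derivation:
Op 1: append 3 -> log_len=3
Op 2: F0 acks idx 1 -> match: F0=1 F1=0 F2=0 F3=0; commitIndex=0
Op 3: append 2 -> log_len=5
Op 4: F3 acks idx 2 -> match: F0=1 F1=0 F2=0 F3=2; commitIndex=1
Op 5: F3 acks idx 3 -> match: F0=1 F1=0 F2=0 F3=3; commitIndex=1
Op 6: F2 acks idx 4 -> match: F0=1 F1=0 F2=4 F3=3; commitIndex=3
Op 7: append 1 -> log_len=6
Op 8: append 2 -> log_len=8
Op 9: F2 acks idx 4 -> match: F0=1 F1=0 F2=4 F3=3; commitIndex=3
Op 10: append 3 -> log_len=11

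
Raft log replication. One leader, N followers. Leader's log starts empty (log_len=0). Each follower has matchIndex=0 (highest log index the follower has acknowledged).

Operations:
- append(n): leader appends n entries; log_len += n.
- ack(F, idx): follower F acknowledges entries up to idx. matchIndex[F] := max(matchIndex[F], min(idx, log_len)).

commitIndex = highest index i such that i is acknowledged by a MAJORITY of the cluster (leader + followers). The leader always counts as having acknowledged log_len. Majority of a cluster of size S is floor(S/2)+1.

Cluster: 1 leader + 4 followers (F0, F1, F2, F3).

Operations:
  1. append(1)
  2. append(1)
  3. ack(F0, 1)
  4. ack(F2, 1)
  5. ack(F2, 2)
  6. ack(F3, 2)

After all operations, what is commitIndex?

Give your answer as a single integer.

Answer: 2

Derivation:
Op 1: append 1 -> log_len=1
Op 2: append 1 -> log_len=2
Op 3: F0 acks idx 1 -> match: F0=1 F1=0 F2=0 F3=0; commitIndex=0
Op 4: F2 acks idx 1 -> match: F0=1 F1=0 F2=1 F3=0; commitIndex=1
Op 5: F2 acks idx 2 -> match: F0=1 F1=0 F2=2 F3=0; commitIndex=1
Op 6: F3 acks idx 2 -> match: F0=1 F1=0 F2=2 F3=2; commitIndex=2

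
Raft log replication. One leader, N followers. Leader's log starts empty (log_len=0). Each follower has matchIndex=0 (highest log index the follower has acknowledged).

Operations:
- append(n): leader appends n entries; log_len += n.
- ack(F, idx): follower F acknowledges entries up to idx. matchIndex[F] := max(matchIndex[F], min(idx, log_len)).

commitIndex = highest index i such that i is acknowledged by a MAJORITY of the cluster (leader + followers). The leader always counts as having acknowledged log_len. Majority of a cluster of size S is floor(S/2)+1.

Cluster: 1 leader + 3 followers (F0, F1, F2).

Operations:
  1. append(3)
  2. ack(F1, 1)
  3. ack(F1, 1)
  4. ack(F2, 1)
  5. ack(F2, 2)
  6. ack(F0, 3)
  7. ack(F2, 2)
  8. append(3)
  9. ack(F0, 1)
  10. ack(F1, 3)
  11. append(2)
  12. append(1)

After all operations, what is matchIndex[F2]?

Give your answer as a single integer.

Answer: 2

Derivation:
Op 1: append 3 -> log_len=3
Op 2: F1 acks idx 1 -> match: F0=0 F1=1 F2=0; commitIndex=0
Op 3: F1 acks idx 1 -> match: F0=0 F1=1 F2=0; commitIndex=0
Op 4: F2 acks idx 1 -> match: F0=0 F1=1 F2=1; commitIndex=1
Op 5: F2 acks idx 2 -> match: F0=0 F1=1 F2=2; commitIndex=1
Op 6: F0 acks idx 3 -> match: F0=3 F1=1 F2=2; commitIndex=2
Op 7: F2 acks idx 2 -> match: F0=3 F1=1 F2=2; commitIndex=2
Op 8: append 3 -> log_len=6
Op 9: F0 acks idx 1 -> match: F0=3 F1=1 F2=2; commitIndex=2
Op 10: F1 acks idx 3 -> match: F0=3 F1=3 F2=2; commitIndex=3
Op 11: append 2 -> log_len=8
Op 12: append 1 -> log_len=9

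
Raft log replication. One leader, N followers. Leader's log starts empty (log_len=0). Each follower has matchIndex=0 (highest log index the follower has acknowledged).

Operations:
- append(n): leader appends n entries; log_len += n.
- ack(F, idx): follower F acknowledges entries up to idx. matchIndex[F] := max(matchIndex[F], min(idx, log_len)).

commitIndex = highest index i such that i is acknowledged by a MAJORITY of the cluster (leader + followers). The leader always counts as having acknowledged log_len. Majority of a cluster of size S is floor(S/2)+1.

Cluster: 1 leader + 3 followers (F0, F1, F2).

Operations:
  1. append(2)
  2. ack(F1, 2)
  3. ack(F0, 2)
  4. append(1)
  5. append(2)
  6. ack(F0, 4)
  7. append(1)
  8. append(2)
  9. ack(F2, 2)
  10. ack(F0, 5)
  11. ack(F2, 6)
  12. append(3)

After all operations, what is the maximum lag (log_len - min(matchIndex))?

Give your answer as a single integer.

Op 1: append 2 -> log_len=2
Op 2: F1 acks idx 2 -> match: F0=0 F1=2 F2=0; commitIndex=0
Op 3: F0 acks idx 2 -> match: F0=2 F1=2 F2=0; commitIndex=2
Op 4: append 1 -> log_len=3
Op 5: append 2 -> log_len=5
Op 6: F0 acks idx 4 -> match: F0=4 F1=2 F2=0; commitIndex=2
Op 7: append 1 -> log_len=6
Op 8: append 2 -> log_len=8
Op 9: F2 acks idx 2 -> match: F0=4 F1=2 F2=2; commitIndex=2
Op 10: F0 acks idx 5 -> match: F0=5 F1=2 F2=2; commitIndex=2
Op 11: F2 acks idx 6 -> match: F0=5 F1=2 F2=6; commitIndex=5
Op 12: append 3 -> log_len=11

Answer: 9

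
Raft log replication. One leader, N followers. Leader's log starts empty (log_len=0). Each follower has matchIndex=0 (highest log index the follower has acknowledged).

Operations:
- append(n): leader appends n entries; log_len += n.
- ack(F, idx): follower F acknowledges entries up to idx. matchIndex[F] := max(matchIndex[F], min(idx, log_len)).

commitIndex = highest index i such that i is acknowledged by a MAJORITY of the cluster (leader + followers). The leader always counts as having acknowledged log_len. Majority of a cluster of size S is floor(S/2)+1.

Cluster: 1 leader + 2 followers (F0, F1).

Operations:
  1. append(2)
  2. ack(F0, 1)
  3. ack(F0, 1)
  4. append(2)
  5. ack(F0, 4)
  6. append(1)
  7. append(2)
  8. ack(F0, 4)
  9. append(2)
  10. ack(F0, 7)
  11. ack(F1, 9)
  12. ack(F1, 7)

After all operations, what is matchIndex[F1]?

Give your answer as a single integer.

Answer: 9

Derivation:
Op 1: append 2 -> log_len=2
Op 2: F0 acks idx 1 -> match: F0=1 F1=0; commitIndex=1
Op 3: F0 acks idx 1 -> match: F0=1 F1=0; commitIndex=1
Op 4: append 2 -> log_len=4
Op 5: F0 acks idx 4 -> match: F0=4 F1=0; commitIndex=4
Op 6: append 1 -> log_len=5
Op 7: append 2 -> log_len=7
Op 8: F0 acks idx 4 -> match: F0=4 F1=0; commitIndex=4
Op 9: append 2 -> log_len=9
Op 10: F0 acks idx 7 -> match: F0=7 F1=0; commitIndex=7
Op 11: F1 acks idx 9 -> match: F0=7 F1=9; commitIndex=9
Op 12: F1 acks idx 7 -> match: F0=7 F1=9; commitIndex=9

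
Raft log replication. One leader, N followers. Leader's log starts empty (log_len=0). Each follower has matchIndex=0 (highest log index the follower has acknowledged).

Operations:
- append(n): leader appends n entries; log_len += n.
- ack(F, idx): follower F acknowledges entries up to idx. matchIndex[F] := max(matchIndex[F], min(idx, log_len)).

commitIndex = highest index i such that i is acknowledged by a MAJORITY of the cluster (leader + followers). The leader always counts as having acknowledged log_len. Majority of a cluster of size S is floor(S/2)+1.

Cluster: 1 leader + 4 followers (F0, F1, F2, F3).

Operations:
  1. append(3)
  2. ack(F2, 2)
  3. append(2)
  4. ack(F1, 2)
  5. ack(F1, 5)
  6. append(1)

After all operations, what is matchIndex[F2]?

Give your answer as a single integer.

Answer: 2

Derivation:
Op 1: append 3 -> log_len=3
Op 2: F2 acks idx 2 -> match: F0=0 F1=0 F2=2 F3=0; commitIndex=0
Op 3: append 2 -> log_len=5
Op 4: F1 acks idx 2 -> match: F0=0 F1=2 F2=2 F3=0; commitIndex=2
Op 5: F1 acks idx 5 -> match: F0=0 F1=5 F2=2 F3=0; commitIndex=2
Op 6: append 1 -> log_len=6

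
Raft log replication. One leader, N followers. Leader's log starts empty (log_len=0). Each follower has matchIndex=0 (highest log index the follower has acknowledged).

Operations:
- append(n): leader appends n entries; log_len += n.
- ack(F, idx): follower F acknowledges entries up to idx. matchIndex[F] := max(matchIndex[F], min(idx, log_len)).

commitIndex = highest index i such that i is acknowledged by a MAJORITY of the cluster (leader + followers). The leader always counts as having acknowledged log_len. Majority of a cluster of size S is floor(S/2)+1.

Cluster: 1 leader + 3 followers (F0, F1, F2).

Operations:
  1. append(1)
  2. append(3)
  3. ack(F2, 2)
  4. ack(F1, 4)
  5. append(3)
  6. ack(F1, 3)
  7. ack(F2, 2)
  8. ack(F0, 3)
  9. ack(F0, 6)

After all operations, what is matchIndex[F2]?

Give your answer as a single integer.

Answer: 2

Derivation:
Op 1: append 1 -> log_len=1
Op 2: append 3 -> log_len=4
Op 3: F2 acks idx 2 -> match: F0=0 F1=0 F2=2; commitIndex=0
Op 4: F1 acks idx 4 -> match: F0=0 F1=4 F2=2; commitIndex=2
Op 5: append 3 -> log_len=7
Op 6: F1 acks idx 3 -> match: F0=0 F1=4 F2=2; commitIndex=2
Op 7: F2 acks idx 2 -> match: F0=0 F1=4 F2=2; commitIndex=2
Op 8: F0 acks idx 3 -> match: F0=3 F1=4 F2=2; commitIndex=3
Op 9: F0 acks idx 6 -> match: F0=6 F1=4 F2=2; commitIndex=4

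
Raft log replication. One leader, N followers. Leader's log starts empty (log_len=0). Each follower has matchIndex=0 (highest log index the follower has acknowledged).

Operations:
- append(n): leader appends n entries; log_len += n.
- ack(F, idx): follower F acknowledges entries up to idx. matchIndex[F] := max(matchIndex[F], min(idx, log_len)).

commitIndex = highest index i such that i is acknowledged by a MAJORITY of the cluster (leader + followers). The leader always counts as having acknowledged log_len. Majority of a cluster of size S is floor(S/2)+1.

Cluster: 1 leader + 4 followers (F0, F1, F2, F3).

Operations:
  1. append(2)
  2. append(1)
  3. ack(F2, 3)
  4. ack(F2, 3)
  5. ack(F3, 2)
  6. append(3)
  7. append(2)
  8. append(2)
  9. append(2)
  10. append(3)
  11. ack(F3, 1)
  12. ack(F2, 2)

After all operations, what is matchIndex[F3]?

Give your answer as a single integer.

Answer: 2

Derivation:
Op 1: append 2 -> log_len=2
Op 2: append 1 -> log_len=3
Op 3: F2 acks idx 3 -> match: F0=0 F1=0 F2=3 F3=0; commitIndex=0
Op 4: F2 acks idx 3 -> match: F0=0 F1=0 F2=3 F3=0; commitIndex=0
Op 5: F3 acks idx 2 -> match: F0=0 F1=0 F2=3 F3=2; commitIndex=2
Op 6: append 3 -> log_len=6
Op 7: append 2 -> log_len=8
Op 8: append 2 -> log_len=10
Op 9: append 2 -> log_len=12
Op 10: append 3 -> log_len=15
Op 11: F3 acks idx 1 -> match: F0=0 F1=0 F2=3 F3=2; commitIndex=2
Op 12: F2 acks idx 2 -> match: F0=0 F1=0 F2=3 F3=2; commitIndex=2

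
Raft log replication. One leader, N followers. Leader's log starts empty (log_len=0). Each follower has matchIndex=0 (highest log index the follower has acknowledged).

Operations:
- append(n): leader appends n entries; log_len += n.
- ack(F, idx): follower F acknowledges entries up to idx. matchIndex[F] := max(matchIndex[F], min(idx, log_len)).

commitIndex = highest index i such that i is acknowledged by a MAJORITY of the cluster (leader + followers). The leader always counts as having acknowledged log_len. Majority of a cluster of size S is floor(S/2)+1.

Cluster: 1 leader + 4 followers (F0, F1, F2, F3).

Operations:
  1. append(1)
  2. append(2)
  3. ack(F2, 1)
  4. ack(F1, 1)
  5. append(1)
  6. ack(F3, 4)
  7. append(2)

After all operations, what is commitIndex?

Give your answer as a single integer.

Op 1: append 1 -> log_len=1
Op 2: append 2 -> log_len=3
Op 3: F2 acks idx 1 -> match: F0=0 F1=0 F2=1 F3=0; commitIndex=0
Op 4: F1 acks idx 1 -> match: F0=0 F1=1 F2=1 F3=0; commitIndex=1
Op 5: append 1 -> log_len=4
Op 6: F3 acks idx 4 -> match: F0=0 F1=1 F2=1 F3=4; commitIndex=1
Op 7: append 2 -> log_len=6

Answer: 1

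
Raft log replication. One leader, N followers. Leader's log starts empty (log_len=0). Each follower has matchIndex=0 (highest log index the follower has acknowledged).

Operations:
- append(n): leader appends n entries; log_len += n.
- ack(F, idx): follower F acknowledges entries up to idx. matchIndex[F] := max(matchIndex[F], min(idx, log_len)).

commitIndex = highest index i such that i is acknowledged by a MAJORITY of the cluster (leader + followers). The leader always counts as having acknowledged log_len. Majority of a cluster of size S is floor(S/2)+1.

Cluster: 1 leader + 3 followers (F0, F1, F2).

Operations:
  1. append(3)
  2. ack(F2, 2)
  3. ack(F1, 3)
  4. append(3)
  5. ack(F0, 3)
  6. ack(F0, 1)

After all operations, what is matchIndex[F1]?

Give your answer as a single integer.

Answer: 3

Derivation:
Op 1: append 3 -> log_len=3
Op 2: F2 acks idx 2 -> match: F0=0 F1=0 F2=2; commitIndex=0
Op 3: F1 acks idx 3 -> match: F0=0 F1=3 F2=2; commitIndex=2
Op 4: append 3 -> log_len=6
Op 5: F0 acks idx 3 -> match: F0=3 F1=3 F2=2; commitIndex=3
Op 6: F0 acks idx 1 -> match: F0=3 F1=3 F2=2; commitIndex=3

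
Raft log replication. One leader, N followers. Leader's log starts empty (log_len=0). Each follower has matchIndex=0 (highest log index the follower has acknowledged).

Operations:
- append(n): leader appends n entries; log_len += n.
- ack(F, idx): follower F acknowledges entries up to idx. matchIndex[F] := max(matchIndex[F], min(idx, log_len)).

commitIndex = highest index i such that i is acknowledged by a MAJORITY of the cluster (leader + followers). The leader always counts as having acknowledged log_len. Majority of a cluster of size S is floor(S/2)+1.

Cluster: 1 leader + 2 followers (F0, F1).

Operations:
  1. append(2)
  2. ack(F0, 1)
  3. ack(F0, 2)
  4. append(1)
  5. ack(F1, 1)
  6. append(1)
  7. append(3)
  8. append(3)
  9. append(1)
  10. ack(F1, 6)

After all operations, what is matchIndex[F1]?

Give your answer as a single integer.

Answer: 6

Derivation:
Op 1: append 2 -> log_len=2
Op 2: F0 acks idx 1 -> match: F0=1 F1=0; commitIndex=1
Op 3: F0 acks idx 2 -> match: F0=2 F1=0; commitIndex=2
Op 4: append 1 -> log_len=3
Op 5: F1 acks idx 1 -> match: F0=2 F1=1; commitIndex=2
Op 6: append 1 -> log_len=4
Op 7: append 3 -> log_len=7
Op 8: append 3 -> log_len=10
Op 9: append 1 -> log_len=11
Op 10: F1 acks idx 6 -> match: F0=2 F1=6; commitIndex=6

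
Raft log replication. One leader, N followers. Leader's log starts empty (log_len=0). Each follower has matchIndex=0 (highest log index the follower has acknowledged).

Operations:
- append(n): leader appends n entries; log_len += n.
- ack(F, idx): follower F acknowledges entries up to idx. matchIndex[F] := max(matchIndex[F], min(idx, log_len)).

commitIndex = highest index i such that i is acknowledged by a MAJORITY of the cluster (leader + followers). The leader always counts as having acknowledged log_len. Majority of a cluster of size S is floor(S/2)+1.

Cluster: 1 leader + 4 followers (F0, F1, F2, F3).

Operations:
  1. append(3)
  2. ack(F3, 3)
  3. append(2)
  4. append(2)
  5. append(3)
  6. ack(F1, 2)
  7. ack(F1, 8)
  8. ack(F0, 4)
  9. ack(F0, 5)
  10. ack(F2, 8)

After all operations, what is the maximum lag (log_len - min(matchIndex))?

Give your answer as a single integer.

Op 1: append 3 -> log_len=3
Op 2: F3 acks idx 3 -> match: F0=0 F1=0 F2=0 F3=3; commitIndex=0
Op 3: append 2 -> log_len=5
Op 4: append 2 -> log_len=7
Op 5: append 3 -> log_len=10
Op 6: F1 acks idx 2 -> match: F0=0 F1=2 F2=0 F3=3; commitIndex=2
Op 7: F1 acks idx 8 -> match: F0=0 F1=8 F2=0 F3=3; commitIndex=3
Op 8: F0 acks idx 4 -> match: F0=4 F1=8 F2=0 F3=3; commitIndex=4
Op 9: F0 acks idx 5 -> match: F0=5 F1=8 F2=0 F3=3; commitIndex=5
Op 10: F2 acks idx 8 -> match: F0=5 F1=8 F2=8 F3=3; commitIndex=8

Answer: 7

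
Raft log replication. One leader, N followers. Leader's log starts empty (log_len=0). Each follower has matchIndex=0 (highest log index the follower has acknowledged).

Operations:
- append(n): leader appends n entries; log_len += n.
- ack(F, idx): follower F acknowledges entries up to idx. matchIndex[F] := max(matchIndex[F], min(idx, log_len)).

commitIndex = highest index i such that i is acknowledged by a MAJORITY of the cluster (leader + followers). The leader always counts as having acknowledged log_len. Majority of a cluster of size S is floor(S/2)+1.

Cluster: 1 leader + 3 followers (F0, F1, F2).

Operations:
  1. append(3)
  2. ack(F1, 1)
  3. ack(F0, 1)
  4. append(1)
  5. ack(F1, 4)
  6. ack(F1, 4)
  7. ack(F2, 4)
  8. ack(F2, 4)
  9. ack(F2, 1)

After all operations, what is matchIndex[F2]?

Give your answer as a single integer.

Answer: 4

Derivation:
Op 1: append 3 -> log_len=3
Op 2: F1 acks idx 1 -> match: F0=0 F1=1 F2=0; commitIndex=0
Op 3: F0 acks idx 1 -> match: F0=1 F1=1 F2=0; commitIndex=1
Op 4: append 1 -> log_len=4
Op 5: F1 acks idx 4 -> match: F0=1 F1=4 F2=0; commitIndex=1
Op 6: F1 acks idx 4 -> match: F0=1 F1=4 F2=0; commitIndex=1
Op 7: F2 acks idx 4 -> match: F0=1 F1=4 F2=4; commitIndex=4
Op 8: F2 acks idx 4 -> match: F0=1 F1=4 F2=4; commitIndex=4
Op 9: F2 acks idx 1 -> match: F0=1 F1=4 F2=4; commitIndex=4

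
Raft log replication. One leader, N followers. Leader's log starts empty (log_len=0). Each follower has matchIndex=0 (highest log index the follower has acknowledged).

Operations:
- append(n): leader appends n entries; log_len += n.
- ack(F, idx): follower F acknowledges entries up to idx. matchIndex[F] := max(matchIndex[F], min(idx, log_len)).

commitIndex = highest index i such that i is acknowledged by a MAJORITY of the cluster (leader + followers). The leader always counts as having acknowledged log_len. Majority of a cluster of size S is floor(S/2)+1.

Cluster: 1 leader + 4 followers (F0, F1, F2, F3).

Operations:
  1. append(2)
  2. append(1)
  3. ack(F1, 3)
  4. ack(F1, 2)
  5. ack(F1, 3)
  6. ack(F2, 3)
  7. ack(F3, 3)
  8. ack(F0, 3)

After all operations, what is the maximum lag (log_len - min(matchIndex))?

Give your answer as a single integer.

Answer: 0

Derivation:
Op 1: append 2 -> log_len=2
Op 2: append 1 -> log_len=3
Op 3: F1 acks idx 3 -> match: F0=0 F1=3 F2=0 F3=0; commitIndex=0
Op 4: F1 acks idx 2 -> match: F0=0 F1=3 F2=0 F3=0; commitIndex=0
Op 5: F1 acks idx 3 -> match: F0=0 F1=3 F2=0 F3=0; commitIndex=0
Op 6: F2 acks idx 3 -> match: F0=0 F1=3 F2=3 F3=0; commitIndex=3
Op 7: F3 acks idx 3 -> match: F0=0 F1=3 F2=3 F3=3; commitIndex=3
Op 8: F0 acks idx 3 -> match: F0=3 F1=3 F2=3 F3=3; commitIndex=3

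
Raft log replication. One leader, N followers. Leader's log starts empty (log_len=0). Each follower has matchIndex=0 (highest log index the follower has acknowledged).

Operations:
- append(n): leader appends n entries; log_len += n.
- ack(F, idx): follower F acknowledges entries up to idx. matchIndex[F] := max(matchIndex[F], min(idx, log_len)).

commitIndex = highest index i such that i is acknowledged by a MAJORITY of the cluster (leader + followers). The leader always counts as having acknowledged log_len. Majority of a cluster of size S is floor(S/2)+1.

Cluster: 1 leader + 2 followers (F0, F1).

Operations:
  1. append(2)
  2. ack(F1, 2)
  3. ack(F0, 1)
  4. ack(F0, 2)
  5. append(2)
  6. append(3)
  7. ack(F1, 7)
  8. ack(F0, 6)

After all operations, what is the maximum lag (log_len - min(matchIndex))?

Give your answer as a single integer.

Answer: 1

Derivation:
Op 1: append 2 -> log_len=2
Op 2: F1 acks idx 2 -> match: F0=0 F1=2; commitIndex=2
Op 3: F0 acks idx 1 -> match: F0=1 F1=2; commitIndex=2
Op 4: F0 acks idx 2 -> match: F0=2 F1=2; commitIndex=2
Op 5: append 2 -> log_len=4
Op 6: append 3 -> log_len=7
Op 7: F1 acks idx 7 -> match: F0=2 F1=7; commitIndex=7
Op 8: F0 acks idx 6 -> match: F0=6 F1=7; commitIndex=7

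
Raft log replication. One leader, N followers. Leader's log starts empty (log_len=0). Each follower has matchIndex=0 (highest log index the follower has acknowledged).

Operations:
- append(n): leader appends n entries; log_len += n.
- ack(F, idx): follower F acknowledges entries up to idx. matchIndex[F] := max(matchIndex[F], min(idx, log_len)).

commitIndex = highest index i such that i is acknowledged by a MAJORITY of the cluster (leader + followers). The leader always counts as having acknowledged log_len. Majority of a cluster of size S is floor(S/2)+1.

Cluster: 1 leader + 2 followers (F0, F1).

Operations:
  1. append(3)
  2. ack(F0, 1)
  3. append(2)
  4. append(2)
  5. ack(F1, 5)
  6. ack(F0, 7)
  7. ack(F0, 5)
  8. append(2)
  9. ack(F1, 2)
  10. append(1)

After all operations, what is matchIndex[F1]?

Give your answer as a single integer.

Answer: 5

Derivation:
Op 1: append 3 -> log_len=3
Op 2: F0 acks idx 1 -> match: F0=1 F1=0; commitIndex=1
Op 3: append 2 -> log_len=5
Op 4: append 2 -> log_len=7
Op 5: F1 acks idx 5 -> match: F0=1 F1=5; commitIndex=5
Op 6: F0 acks idx 7 -> match: F0=7 F1=5; commitIndex=7
Op 7: F0 acks idx 5 -> match: F0=7 F1=5; commitIndex=7
Op 8: append 2 -> log_len=9
Op 9: F1 acks idx 2 -> match: F0=7 F1=5; commitIndex=7
Op 10: append 1 -> log_len=10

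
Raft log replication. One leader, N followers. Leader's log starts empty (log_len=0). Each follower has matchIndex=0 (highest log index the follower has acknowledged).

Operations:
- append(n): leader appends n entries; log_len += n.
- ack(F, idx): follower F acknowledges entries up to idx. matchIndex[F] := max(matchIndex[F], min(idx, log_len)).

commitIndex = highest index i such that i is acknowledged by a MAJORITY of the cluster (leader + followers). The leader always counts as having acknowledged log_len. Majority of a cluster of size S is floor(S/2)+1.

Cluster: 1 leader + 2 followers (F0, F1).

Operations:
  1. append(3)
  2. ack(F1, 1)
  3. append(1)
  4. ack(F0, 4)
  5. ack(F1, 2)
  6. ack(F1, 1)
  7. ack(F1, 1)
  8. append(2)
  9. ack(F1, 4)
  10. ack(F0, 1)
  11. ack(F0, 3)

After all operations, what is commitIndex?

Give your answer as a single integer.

Answer: 4

Derivation:
Op 1: append 3 -> log_len=3
Op 2: F1 acks idx 1 -> match: F0=0 F1=1; commitIndex=1
Op 3: append 1 -> log_len=4
Op 4: F0 acks idx 4 -> match: F0=4 F1=1; commitIndex=4
Op 5: F1 acks idx 2 -> match: F0=4 F1=2; commitIndex=4
Op 6: F1 acks idx 1 -> match: F0=4 F1=2; commitIndex=4
Op 7: F1 acks idx 1 -> match: F0=4 F1=2; commitIndex=4
Op 8: append 2 -> log_len=6
Op 9: F1 acks idx 4 -> match: F0=4 F1=4; commitIndex=4
Op 10: F0 acks idx 1 -> match: F0=4 F1=4; commitIndex=4
Op 11: F0 acks idx 3 -> match: F0=4 F1=4; commitIndex=4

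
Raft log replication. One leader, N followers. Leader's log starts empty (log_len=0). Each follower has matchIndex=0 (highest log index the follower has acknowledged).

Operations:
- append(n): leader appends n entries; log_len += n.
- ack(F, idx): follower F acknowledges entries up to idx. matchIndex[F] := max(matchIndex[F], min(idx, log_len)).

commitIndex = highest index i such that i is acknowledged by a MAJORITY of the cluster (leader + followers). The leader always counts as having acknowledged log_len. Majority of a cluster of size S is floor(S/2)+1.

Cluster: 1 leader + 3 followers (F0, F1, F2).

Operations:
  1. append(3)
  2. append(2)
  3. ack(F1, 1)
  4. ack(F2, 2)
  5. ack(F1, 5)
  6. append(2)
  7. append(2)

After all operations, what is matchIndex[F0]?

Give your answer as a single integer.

Op 1: append 3 -> log_len=3
Op 2: append 2 -> log_len=5
Op 3: F1 acks idx 1 -> match: F0=0 F1=1 F2=0; commitIndex=0
Op 4: F2 acks idx 2 -> match: F0=0 F1=1 F2=2; commitIndex=1
Op 5: F1 acks idx 5 -> match: F0=0 F1=5 F2=2; commitIndex=2
Op 6: append 2 -> log_len=7
Op 7: append 2 -> log_len=9

Answer: 0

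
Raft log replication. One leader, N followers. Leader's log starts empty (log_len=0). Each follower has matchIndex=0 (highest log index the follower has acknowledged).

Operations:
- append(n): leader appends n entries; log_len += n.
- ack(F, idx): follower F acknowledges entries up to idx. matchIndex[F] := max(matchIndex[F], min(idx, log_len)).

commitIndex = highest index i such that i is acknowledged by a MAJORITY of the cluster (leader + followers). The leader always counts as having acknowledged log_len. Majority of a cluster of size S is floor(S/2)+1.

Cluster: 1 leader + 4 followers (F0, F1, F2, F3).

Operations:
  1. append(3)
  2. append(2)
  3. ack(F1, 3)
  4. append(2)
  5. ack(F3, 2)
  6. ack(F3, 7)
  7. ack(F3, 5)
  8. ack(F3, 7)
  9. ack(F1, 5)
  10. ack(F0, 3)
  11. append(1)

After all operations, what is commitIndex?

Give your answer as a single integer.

Answer: 5

Derivation:
Op 1: append 3 -> log_len=3
Op 2: append 2 -> log_len=5
Op 3: F1 acks idx 3 -> match: F0=0 F1=3 F2=0 F3=0; commitIndex=0
Op 4: append 2 -> log_len=7
Op 5: F3 acks idx 2 -> match: F0=0 F1=3 F2=0 F3=2; commitIndex=2
Op 6: F3 acks idx 7 -> match: F0=0 F1=3 F2=0 F3=7; commitIndex=3
Op 7: F3 acks idx 5 -> match: F0=0 F1=3 F2=0 F3=7; commitIndex=3
Op 8: F3 acks idx 7 -> match: F0=0 F1=3 F2=0 F3=7; commitIndex=3
Op 9: F1 acks idx 5 -> match: F0=0 F1=5 F2=0 F3=7; commitIndex=5
Op 10: F0 acks idx 3 -> match: F0=3 F1=5 F2=0 F3=7; commitIndex=5
Op 11: append 1 -> log_len=8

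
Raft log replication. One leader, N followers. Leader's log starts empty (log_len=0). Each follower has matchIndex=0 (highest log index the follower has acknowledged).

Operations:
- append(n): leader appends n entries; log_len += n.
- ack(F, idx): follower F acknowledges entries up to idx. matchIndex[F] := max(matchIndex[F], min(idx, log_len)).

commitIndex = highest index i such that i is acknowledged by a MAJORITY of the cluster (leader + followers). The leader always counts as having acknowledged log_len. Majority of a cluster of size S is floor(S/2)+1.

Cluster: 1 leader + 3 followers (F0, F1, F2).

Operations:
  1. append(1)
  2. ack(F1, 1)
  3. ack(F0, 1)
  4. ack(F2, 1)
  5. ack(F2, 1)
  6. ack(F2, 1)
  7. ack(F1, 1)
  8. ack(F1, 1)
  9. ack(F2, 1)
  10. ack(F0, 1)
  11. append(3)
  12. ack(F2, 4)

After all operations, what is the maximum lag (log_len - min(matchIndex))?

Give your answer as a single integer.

Op 1: append 1 -> log_len=1
Op 2: F1 acks idx 1 -> match: F0=0 F1=1 F2=0; commitIndex=0
Op 3: F0 acks idx 1 -> match: F0=1 F1=1 F2=0; commitIndex=1
Op 4: F2 acks idx 1 -> match: F0=1 F1=1 F2=1; commitIndex=1
Op 5: F2 acks idx 1 -> match: F0=1 F1=1 F2=1; commitIndex=1
Op 6: F2 acks idx 1 -> match: F0=1 F1=1 F2=1; commitIndex=1
Op 7: F1 acks idx 1 -> match: F0=1 F1=1 F2=1; commitIndex=1
Op 8: F1 acks idx 1 -> match: F0=1 F1=1 F2=1; commitIndex=1
Op 9: F2 acks idx 1 -> match: F0=1 F1=1 F2=1; commitIndex=1
Op 10: F0 acks idx 1 -> match: F0=1 F1=1 F2=1; commitIndex=1
Op 11: append 3 -> log_len=4
Op 12: F2 acks idx 4 -> match: F0=1 F1=1 F2=4; commitIndex=1

Answer: 3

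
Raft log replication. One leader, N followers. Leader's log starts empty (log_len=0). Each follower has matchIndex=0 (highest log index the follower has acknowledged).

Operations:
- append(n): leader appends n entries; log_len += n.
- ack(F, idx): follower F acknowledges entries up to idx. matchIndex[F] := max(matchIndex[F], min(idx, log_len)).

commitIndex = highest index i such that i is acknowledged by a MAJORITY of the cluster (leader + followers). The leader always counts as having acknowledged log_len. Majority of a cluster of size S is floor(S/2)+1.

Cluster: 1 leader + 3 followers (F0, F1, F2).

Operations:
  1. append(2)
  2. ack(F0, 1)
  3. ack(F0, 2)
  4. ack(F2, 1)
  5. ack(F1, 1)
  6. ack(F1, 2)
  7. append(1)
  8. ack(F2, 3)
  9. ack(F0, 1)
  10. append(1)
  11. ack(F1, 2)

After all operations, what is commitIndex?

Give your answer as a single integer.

Op 1: append 2 -> log_len=2
Op 2: F0 acks idx 1 -> match: F0=1 F1=0 F2=0; commitIndex=0
Op 3: F0 acks idx 2 -> match: F0=2 F1=0 F2=0; commitIndex=0
Op 4: F2 acks idx 1 -> match: F0=2 F1=0 F2=1; commitIndex=1
Op 5: F1 acks idx 1 -> match: F0=2 F1=1 F2=1; commitIndex=1
Op 6: F1 acks idx 2 -> match: F0=2 F1=2 F2=1; commitIndex=2
Op 7: append 1 -> log_len=3
Op 8: F2 acks idx 3 -> match: F0=2 F1=2 F2=3; commitIndex=2
Op 9: F0 acks idx 1 -> match: F0=2 F1=2 F2=3; commitIndex=2
Op 10: append 1 -> log_len=4
Op 11: F1 acks idx 2 -> match: F0=2 F1=2 F2=3; commitIndex=2

Answer: 2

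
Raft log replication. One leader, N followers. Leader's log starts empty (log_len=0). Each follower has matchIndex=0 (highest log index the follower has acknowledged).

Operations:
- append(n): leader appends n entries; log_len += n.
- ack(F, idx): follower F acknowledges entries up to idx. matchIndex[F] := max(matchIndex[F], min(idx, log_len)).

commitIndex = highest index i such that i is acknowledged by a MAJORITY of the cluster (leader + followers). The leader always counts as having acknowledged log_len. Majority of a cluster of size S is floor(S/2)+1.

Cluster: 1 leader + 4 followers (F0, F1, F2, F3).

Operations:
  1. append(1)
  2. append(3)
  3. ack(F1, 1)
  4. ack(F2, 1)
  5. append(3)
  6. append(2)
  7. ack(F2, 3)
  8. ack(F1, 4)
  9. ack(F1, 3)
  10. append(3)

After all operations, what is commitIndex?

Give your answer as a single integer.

Answer: 3

Derivation:
Op 1: append 1 -> log_len=1
Op 2: append 3 -> log_len=4
Op 3: F1 acks idx 1 -> match: F0=0 F1=1 F2=0 F3=0; commitIndex=0
Op 4: F2 acks idx 1 -> match: F0=0 F1=1 F2=1 F3=0; commitIndex=1
Op 5: append 3 -> log_len=7
Op 6: append 2 -> log_len=9
Op 7: F2 acks idx 3 -> match: F0=0 F1=1 F2=3 F3=0; commitIndex=1
Op 8: F1 acks idx 4 -> match: F0=0 F1=4 F2=3 F3=0; commitIndex=3
Op 9: F1 acks idx 3 -> match: F0=0 F1=4 F2=3 F3=0; commitIndex=3
Op 10: append 3 -> log_len=12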